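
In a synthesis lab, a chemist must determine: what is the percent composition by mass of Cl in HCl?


M(HCl) = 1×1.008 + 1×35.45 = 36.458 g/mol
Mass of Cl = 1 × 35.45 = 35.45 g/mol
% Cl = 35.45/36.458 × 100 = 97.24%

97.24%


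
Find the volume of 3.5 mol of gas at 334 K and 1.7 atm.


PV = nRT  (R = 0.08206 L·atm/(mol·K))
V = nRT/P = 3.5×0.08206×334/1.7
= 56.428 L

56.428 L


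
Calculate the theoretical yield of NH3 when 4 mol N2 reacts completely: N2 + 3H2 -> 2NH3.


Mole ratio NH3:N2 = 2:1
n(NH3) = 4 × 2/1 = 8.000 mol
mass = 8.000 × 17.03 = 136.24 g

136.24 g


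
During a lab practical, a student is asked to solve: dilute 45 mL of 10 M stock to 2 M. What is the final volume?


C1V1 = C2V2
10 × 45 = 2 × V2
V2 = 450/2 = 225.0 mL

225.0 mL


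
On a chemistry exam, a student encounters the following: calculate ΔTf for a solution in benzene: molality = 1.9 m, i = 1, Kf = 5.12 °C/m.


ΔTf = Kf × m × i
= 5.12 × 1.9 × 1
= 9.728 °C

9.728 °C


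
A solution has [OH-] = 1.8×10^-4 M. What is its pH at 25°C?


pOH = -log10([OH-]) = -log10(1.8×10^-4)
= 4 - log10(1.8) = 3.74
pH = 14 - pOH = 14 - 3.74 = 10.26

10.26


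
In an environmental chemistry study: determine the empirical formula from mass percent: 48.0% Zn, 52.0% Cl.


Assume 100 g sample. Moles of each element:
  Zn: 48.0/65.38 = 0.734 mol
  Cl: 52.0/35.45 = 1.467 mol
Divide by smallest (0.734):
  Zn: 0.734/0.734 = 1.0
  Cl: 1.467/0.734 = 2.0
Empirical formula: ZnCl2

ZnCl2


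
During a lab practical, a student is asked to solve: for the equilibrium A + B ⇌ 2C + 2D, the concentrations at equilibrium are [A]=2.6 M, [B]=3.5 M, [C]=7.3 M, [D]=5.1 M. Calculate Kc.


Kc = [C]^2[D]^2/([A][B])
= (7.3^2 × 5.1^2)/(2.6^1 × 3.5^1)
= 1386.0729/9.1
= 152.3

152.3


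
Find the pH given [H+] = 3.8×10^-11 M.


pH = -log10([H+]) = -log10(3.8×10^-11)
= 11 - log10(3.8)
= 11 - 0.58
= 10.42

10.42


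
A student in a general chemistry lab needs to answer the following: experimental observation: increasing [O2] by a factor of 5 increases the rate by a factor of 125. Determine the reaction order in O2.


rate ∝ [O2]^n
5^n = 125 → n = 3
Order in O2: 3

3


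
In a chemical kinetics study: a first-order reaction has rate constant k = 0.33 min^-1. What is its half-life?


t½ = ln2/k = 0.693147/(0.33 min^-1)
= 2.100 min

2.100 min


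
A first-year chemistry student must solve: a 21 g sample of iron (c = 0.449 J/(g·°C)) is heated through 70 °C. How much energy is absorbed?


q = mcΔT = 21 × 0.449 × 70
= 660.03 J

660.03 J


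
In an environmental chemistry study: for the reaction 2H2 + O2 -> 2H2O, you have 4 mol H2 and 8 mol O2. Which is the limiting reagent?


Mole ratio available / coefficient:
  H2: 4/2 = 2.000
  O2: 8/1 = 8.000
Smaller ratio is limiting.

H2


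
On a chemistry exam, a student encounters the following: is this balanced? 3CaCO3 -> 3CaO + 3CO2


Equation: 3CaCO3 -> 3CaO + 3CO2
Check atoms: C: 3=3, Ca: 3=3, O: 9=9
Balanced

Yes, balanced


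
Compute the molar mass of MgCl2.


M(MgCl2) = 1×24.31 + 2×35.45
= 24.31 + 70.9
= 95.21 g/mol

95.21 g/mol


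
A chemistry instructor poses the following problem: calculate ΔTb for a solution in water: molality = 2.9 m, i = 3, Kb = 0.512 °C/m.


ΔTb = Kb × m × i
= 0.512 × 2.9 × 3
= 4.4544 °C

4.4544 °C


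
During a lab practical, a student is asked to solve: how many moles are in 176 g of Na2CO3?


M(Na2CO3) = 105.99 g/mol
n = mass/M = 176/105.99 = 1.6605 mol

1.6605 mol


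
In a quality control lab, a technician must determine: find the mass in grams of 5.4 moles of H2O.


M(H2O) = 18.02 g/mol
mass = n × M = 5.4 × 18.02 = 97.31 g

97.31 g


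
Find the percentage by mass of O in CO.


M(CO) = 1×12.01 + 1×16.0 = 28.01 g/mol
Mass of O = 1 × 16.0 = 16.00 g/mol
% O = 16.00/28.01 × 100 = 57.12%

57.12%


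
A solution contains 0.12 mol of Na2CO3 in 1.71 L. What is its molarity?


M = n/V = 0.12/1.71 = 0.070 mol/L

0.070 M


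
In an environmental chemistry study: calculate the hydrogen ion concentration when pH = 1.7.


[H+] = 10^(-pH) = 10^(-1.7)
= 2.0×10^-2 M

2.0×10^-2 M


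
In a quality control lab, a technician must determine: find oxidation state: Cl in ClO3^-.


x + 3(-2) = -1, so x = +5
Oxidation number: +5

+5


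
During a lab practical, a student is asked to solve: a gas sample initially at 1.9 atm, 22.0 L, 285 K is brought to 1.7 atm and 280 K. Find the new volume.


P1V1/T1 = P2V2/T2
V2 = P1V1T2/(T1P2)
= 1.9×22.0×280/(285×1.7)
= 24.157 L

24.157 L


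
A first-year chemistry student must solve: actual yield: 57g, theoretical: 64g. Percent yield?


% yield = actual/theoretical × 100
= 57/64 × 100
= 89.06%

89.06%


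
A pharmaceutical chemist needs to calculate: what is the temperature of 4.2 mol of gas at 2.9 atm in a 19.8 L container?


PV = nRT  (R = 0.08206 L·atm/(mol·K))
T = PV/(nR) = 2.9×19.8/(4.2×0.08206)
= 57.42/0.344652
= 166.60 K

166.60 K


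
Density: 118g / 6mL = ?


ρ = mass/volume
= 118/6
= 19.667 g/mL

19.667 g/mL


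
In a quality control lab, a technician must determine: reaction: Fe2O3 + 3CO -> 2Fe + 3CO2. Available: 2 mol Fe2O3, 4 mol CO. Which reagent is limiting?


Mole ratio available / coefficient:
  Fe2O3: 2/1 = 2.000
  CO: 4/3 = 1.333
Smaller ratio is limiting.

CO


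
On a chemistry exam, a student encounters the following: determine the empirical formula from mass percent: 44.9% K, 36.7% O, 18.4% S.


Assume 100 g sample. Moles of each element:
  K: 44.9/39.1 = 1.148 mol
  O: 36.7/16.0 = 2.294 mol
  S: 18.4/32.07 = 0.574 mol
Divide by smallest (0.574):
  K: 1.148/0.574 = 2.0
  O: 2.294/0.574 = 4.0
  S: 0.574/0.574 = 1.0
Empirical formula: K2SO4

K2SO4


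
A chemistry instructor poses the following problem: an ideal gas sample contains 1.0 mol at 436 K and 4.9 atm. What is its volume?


PV = nRT  (R = 0.08206 L·atm/(mol·K))
V = nRT/P = 1.0×0.08206×436/4.9
= 7.302 L

7.302 L


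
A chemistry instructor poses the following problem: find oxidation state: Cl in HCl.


halide: -1
Oxidation number: -1

-1


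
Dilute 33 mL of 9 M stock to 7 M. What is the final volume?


C1V1 = C2V2
9 × 33 = 7 × V2
V2 = 297/7 = 42.43 mL

42.43 mL


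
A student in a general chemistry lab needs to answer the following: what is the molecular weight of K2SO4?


M(K2SO4) = 2×39.1 + 1×32.07 + 4×16.0
= 78.2 + 32.07 + 64.0
= 174.27 g/mol

174.27 g/mol


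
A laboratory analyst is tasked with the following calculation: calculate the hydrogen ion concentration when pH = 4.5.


[H+] = 10^(-pH) = 10^(-4.5)
= 3.16×10^-5 M

3.16×10^-5 M


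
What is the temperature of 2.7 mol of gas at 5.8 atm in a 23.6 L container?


PV = nRT  (R = 0.08206 L·atm/(mol·K))
T = PV/(nR) = 5.8×23.6/(2.7×0.08206)
= 136.88/0.221562
= 617.80 K

617.80 K


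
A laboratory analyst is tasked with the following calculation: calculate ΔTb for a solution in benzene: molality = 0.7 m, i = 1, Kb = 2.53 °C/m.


ΔTb = Kb × m × i
= 2.53 × 0.7 × 1
= 1.771 °C

1.771 °C


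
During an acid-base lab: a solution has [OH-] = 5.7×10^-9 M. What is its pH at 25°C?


pOH = -log10([OH-]) = -log10(5.7×10^-9)
= 9 - log10(5.7) = 8.24
pH = 14 - pOH = 14 - 8.24 = 5.76

5.76


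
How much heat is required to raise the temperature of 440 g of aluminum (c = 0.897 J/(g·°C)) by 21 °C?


q = mcΔT = 440 × 0.897 × 21
= 8288.28 J

8288.28 J


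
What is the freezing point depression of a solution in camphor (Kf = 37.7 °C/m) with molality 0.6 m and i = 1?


ΔTf = Kf × m × i
= 37.7 × 0.6 × 1
= 22.62 °C

22.62 °C


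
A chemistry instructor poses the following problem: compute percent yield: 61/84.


% yield = actual/theoretical × 100
= 61/84 × 100
= 72.62%

72.62%


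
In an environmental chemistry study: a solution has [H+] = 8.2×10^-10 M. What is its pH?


pH = -log10([H+]) = -log10(8.2×10^-10)
= 10 - log10(8.2)
= 10 - 0.91
= 9.09

9.09


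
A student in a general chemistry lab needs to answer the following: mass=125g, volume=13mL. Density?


ρ = mass/volume
= 125/13
= 9.615 g/mL

9.615 g/mL


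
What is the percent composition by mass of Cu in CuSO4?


M(CuSO4) = 1×63.55 + 1×32.07 + 4×16.0 = 159.62 g/mol
Mass of Cu = 1 × 63.55 = 63.55 g/mol
% Cu = 63.55/159.62 × 100 = 39.81%

39.81%


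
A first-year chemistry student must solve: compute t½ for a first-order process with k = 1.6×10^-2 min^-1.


t½ = ln2/k = 0.693147/(1.6×10^-2 min^-1)
= 43.32 min

43.32 min


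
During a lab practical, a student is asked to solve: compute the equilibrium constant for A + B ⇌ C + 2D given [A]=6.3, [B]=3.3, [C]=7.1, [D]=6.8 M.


Kc = [C][D]^2/([A][B])
= (7.1^1 × 6.8^2)/(6.3^1 × 3.3^1)
= 328.304/20.79
= 15.79

15.79


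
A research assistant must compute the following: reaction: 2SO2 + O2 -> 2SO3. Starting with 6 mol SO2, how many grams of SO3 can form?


Mole ratio SO3:SO2 = 2:2
n(SO3) = 6 × 2/2 = 6.000 mol
mass = 6.000 × 80.07 = 480.42 g

480.42 g


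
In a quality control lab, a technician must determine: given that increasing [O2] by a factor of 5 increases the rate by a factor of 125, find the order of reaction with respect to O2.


rate ∝ [O2]^n
5^n = 125 → n = 3
Order in O2: 3

3


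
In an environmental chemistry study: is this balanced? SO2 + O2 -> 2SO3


Equation: SO2 + O2 -> 2SO3
Check atoms: O: 4≠6, S: 1≠2
Not balanced

No, not balanced


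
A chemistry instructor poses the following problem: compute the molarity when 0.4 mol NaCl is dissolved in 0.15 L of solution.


M = n/V = 0.4/0.15 = 2.667 mol/L

2.667 M


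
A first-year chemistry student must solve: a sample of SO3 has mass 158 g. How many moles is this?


M(SO3) = 80.07 g/mol
n = mass/M = 158/80.07 = 1.9733 mol

1.9733 mol


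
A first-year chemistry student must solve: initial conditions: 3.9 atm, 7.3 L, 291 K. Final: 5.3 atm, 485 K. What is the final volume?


P1V1/T1 = P2V2/T2
V2 = P1V1T2/(T1P2)
= 3.9×7.3×485/(291×5.3)
= 8.953 L

8.953 L


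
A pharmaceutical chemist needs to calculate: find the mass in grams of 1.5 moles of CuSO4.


M(CuSO4) = 159.62 g/mol
mass = n × M = 1.5 × 159.62 = 239.43 g

239.43 g


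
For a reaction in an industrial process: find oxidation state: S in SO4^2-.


x + 4(-2) = -2, so x = +6
Oxidation number: +6

+6


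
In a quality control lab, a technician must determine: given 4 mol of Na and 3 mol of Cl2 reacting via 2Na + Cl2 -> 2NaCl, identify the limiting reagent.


Mole ratio available / coefficient:
  Na: 4/2 = 2.000
  Cl2: 3/1 = 3.000
Smaller ratio is limiting.

Na


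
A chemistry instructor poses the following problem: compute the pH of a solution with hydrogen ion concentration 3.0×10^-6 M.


pH = -log10([H+]) = -log10(3.0×10^-6)
= 6 - log10(3.0)
= 6 - 0.48
= 5.52

5.52


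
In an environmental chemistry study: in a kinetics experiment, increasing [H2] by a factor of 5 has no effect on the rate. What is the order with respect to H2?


rate ∝ [H2]^n
rate ∝ [H2]^0
Order in H2: 0

0


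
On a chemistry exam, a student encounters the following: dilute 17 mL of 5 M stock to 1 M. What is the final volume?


C1V1 = C2V2
5 × 17 = 1 × V2
V2 = 85/1 = 85.0 mL

85.0 mL


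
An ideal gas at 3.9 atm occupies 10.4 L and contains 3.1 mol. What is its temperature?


PV = nRT  (R = 0.08206 L·atm/(mol·K))
T = PV/(nR) = 3.9×10.4/(3.1×0.08206)
= 40.56/0.254386
= 159.44 K

159.44 K


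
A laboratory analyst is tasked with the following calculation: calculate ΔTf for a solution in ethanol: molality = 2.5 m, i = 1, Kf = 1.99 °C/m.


ΔTf = Kf × m × i
= 1.99 × 2.5 × 1
= 4.975 °C

4.975 °C


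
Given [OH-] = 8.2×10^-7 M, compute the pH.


pOH = -log10([OH-]) = -log10(8.2×10^-7)
= 7 - log10(8.2) = 6.09
pH = 14 - pOH = 14 - 6.09 = 7.91

7.91


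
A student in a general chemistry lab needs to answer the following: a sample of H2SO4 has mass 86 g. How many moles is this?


M(H2SO4) = 98.09 g/mol
n = mass/M = 86/98.09 = 0.8767 mol

0.8767 mol


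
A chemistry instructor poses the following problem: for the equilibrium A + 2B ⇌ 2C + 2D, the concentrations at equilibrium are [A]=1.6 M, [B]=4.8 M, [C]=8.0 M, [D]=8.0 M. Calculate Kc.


Kc = [C]^2[D]^2/([A][B]^2)
= (8.0^2 × 8.0^2)/(1.6^1 × 4.8^2)
= 4096/36.864
= 111.1

111.1


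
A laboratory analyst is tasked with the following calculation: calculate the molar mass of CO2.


M(CO2) = 1×12.01 + 2×16.0
= 12.01 + 32.0
= 44.01 g/mol

44.01 g/mol


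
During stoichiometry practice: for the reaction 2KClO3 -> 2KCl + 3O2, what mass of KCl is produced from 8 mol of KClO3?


Mole ratio KCl:KClO3 = 2:2
n(KCl) = 8 × 2/2 = 8.000 mol
mass = 8.000 × 74.55 = 596.4 g

596.4 g


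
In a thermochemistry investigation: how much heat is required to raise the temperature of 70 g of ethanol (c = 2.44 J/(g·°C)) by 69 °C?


q = mcΔT = 70 × 2.44 × 69
= 11785.20 J

11785.20 J


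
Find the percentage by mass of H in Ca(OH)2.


M(Ca(OH)2) = 1×40.08 + 2×16.0 + 2×1.008 = 74.096 g/mol
Mass of H = 2 × 1.008 = 2.016 g/mol
% H = 2.016/74.096 × 100 = 2.72%

2.72%


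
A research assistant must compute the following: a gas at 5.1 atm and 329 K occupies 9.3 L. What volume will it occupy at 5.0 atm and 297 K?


P1V1/T1 = P2V2/T2
V2 = P1V1T2/(T1P2)
= 5.1×9.3×297/(329×5.0)
= 8.563 L

8.563 L


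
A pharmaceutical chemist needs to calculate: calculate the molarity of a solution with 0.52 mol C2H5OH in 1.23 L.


M = n/V = 0.52/1.23 = 0.423 mol/L

0.423 M


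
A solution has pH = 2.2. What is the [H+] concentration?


[H+] = 10^(-pH) = 10^(-2.2)
= 6.31×10^-3 M

6.31×10^-3 M


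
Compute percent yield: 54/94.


% yield = actual/theoretical × 100
= 54/94 × 100
= 57.45%

57.45%


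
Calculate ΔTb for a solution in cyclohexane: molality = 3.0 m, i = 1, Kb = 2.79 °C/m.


ΔTb = Kb × m × i
= 2.79 × 3.0 × 1
= 8.37 °C

8.37 °C


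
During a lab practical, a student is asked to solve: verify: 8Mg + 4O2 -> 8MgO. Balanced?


Equation: 8Mg + 4O2 -> 8MgO
Check atoms: Mg: 8=8, O: 8=8
Balanced

Yes, balanced


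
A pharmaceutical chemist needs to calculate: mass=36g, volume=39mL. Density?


ρ = mass/volume
= 36/39
= 0.923 g/mL

0.923 g/mL


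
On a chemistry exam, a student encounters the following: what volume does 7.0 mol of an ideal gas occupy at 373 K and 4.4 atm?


PV = nRT  (R = 0.08206 L·atm/(mol·K))
V = nRT/P = 7.0×0.08206×373/4.4
= 48.695 L

48.695 L


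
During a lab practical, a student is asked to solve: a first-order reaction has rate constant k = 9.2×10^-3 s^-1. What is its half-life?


t½ = ln2/k = 0.693147/(9.2×10^-3 s^-1)
= 75.34 s

75.34 s


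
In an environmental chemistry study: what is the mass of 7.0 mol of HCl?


M(HCl) = 36.46 g/mol
mass = n × M = 7.0 × 36.46 = 255.22 g

255.22 g


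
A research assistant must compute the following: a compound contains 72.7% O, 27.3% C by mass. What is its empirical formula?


Assume 100 g sample. Moles of each element:
  O: 72.7/16.0 = 4.544 mol
  C: 27.3/12.01 = 2.273 mol
Divide by smallest (2.273):
  O: 4.544/2.273 = 2.0
  C: 2.273/2.273 = 1.0
Empirical formula: CO2

CO2


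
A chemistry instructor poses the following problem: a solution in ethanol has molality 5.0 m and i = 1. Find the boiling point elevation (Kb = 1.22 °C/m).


ΔTb = Kb × m × i
= 1.22 × 5.0 × 1
= 6.1 °C

6.1 °C


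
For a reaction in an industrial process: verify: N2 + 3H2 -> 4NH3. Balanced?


Equation: N2 + 3H2 -> 4NH3
Check atoms: H: 6≠12, N: 2≠4
Not balanced

No, not balanced


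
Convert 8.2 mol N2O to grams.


M(N2O) = 44.02 g/mol
mass = n × M = 8.2 × 44.02 = 360.96 g

360.96 g


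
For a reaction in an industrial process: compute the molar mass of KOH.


M(KOH) = 1×39.1 + 1×16.0 + 1×1.008
= 39.1 + 16.0 + 1.01
= 56.11 g/mol

56.11 g/mol


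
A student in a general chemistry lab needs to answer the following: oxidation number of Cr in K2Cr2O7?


2(+1) + 2x + 7(-2) = 0, so x = +6
Oxidation number: +6

+6


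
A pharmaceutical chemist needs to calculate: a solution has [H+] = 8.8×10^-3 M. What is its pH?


pH = -log10([H+]) = -log10(8.8×10^-3)
= 3 - log10(8.8)
= 3 - 0.94
= 2.06

2.06


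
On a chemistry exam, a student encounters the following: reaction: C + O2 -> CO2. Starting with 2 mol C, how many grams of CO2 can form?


Mole ratio CO2:C = 1:1
n(CO2) = 2 × 1/1 = 2.000 mol
mass = 2.000 × 44.01 = 88.02 g

88.02 g


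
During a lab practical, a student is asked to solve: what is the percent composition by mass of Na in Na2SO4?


M(Na2SO4) = 2×22.99 + 1×32.07 + 4×16.0 = 142.05 g/mol
Mass of Na = 2 × 22.99 = 45.98 g/mol
% Na = 45.98/142.05 × 100 = 32.37%

32.37%


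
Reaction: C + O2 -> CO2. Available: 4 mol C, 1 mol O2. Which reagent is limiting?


Mole ratio available / coefficient:
  C: 4/1 = 4.000
  O2: 1/1 = 1.000
Smaller ratio is limiting.

O2


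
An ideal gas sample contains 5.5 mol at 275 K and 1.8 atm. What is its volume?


PV = nRT  (R = 0.08206 L·atm/(mol·K))
V = nRT/P = 5.5×0.08206×275/1.8
= 68.953 L

68.953 L


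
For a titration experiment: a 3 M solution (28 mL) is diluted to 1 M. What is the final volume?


C1V1 = C2V2
3 × 28 = 1 × V2
V2 = 84/1 = 84.0 mL

84.0 mL


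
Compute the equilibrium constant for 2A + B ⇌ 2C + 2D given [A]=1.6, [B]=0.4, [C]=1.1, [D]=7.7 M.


Kc = [C]^2[D]^2/([A]^2[B])
= (1.1^2 × 7.7^2)/(1.6^2 × 0.4^1)
= 71.7409/1.024
= 70.06

70.06


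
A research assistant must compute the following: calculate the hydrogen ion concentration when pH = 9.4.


[H+] = 10^(-pH) = 10^(-9.4)
= 3.98×10^-10 M

3.98×10^-10 M


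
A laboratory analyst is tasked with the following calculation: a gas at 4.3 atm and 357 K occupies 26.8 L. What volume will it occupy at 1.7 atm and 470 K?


P1V1/T1 = P2V2/T2
V2 = P1V1T2/(T1P2)
= 4.3×26.8×470/(357×1.7)
= 89.245 L

89.245 L


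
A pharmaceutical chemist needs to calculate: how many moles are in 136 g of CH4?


M(CH4) = 16.04 g/mol
n = mass/M = 136/16.04 = 8.4788 mol

8.4788 mol


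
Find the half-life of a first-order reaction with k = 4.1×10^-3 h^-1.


t½ = ln2/k = 0.693147/(4.1×10^-3 h^-1)
= 169.1 h

169.1 h


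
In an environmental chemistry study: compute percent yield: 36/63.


% yield = actual/theoretical × 100
= 36/63 × 100
= 57.14%

57.14%


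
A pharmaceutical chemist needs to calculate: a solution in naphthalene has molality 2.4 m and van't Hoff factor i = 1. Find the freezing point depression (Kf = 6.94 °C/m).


ΔTf = Kf × m × i
= 6.94 × 2.4 × 1
= 16.656 °C

16.656 °C


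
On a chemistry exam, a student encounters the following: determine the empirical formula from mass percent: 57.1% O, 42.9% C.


Assume 100 g sample. Moles of each element:
  O: 57.1/16.0 = 3.569 mol
  C: 42.9/12.01 = 3.572 mol
Divide by smallest (3.569):
  O: 3.569/3.569 = 1.0
  C: 3.572/3.569 = 1.0
Empirical formula: CO

CO


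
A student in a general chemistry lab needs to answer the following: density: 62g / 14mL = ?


ρ = mass/volume
= 62/14
= 4.429 g/mL

4.429 g/mL


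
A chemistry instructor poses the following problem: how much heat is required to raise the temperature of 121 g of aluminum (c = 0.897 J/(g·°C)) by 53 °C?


q = mcΔT = 121 × 0.897 × 53
= 5752.46 J

5752.46 J


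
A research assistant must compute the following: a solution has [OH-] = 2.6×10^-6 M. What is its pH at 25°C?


pOH = -log10([OH-]) = -log10(2.6×10^-6)
= 6 - log10(2.6) = 5.59
pH = 14 - pOH = 14 - 5.59 = 8.41

8.41


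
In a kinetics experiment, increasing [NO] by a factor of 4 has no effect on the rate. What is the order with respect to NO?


rate ∝ [NO]^n
rate ∝ [NO]^0
Order in NO: 0

0


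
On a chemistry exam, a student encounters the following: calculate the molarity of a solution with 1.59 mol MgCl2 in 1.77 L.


M = n/V = 1.59/1.77 = 0.898 mol/L

0.898 M


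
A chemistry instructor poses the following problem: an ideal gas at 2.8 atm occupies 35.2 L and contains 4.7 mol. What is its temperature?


PV = nRT  (R = 0.08206 L·atm/(mol·K))
T = PV/(nR) = 2.8×35.2/(4.7×0.08206)
= 98.56/0.385682
= 255.55 K

255.55 K


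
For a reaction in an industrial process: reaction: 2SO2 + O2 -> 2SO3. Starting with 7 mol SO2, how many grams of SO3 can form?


Mole ratio SO3:SO2 = 2:2
n(SO3) = 7 × 2/2 = 7.000 mol
mass = 7.000 × 80.07 = 560.49 g

560.49 g


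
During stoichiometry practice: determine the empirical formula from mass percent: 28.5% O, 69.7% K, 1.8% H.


Assume 100 g sample. Moles of each element:
  O: 28.5/16.0 = 1.781 mol
  K: 69.7/39.1 = 1.783 mol
  H: 1.8/1.008 = 1.786 mol
Divide by smallest (1.781):
  O: 1.781/1.781 = 1.0
  K: 1.783/1.781 = 1.0
  H: 1.786/1.781 = 1.0
Empirical formula: KOH

KOH


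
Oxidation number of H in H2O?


H is +1 with nonmetals
Oxidation number: +1

+1


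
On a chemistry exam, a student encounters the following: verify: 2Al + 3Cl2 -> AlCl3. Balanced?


Equation: 2Al + 3Cl2 -> AlCl3
Check atoms: Al: 2≠1, Cl: 6≠3
Not balanced

No, not balanced


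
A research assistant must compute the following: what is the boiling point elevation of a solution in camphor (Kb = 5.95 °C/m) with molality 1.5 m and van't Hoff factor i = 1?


ΔTb = Kb × m × i
= 5.95 × 1.5 × 1
= 8.925 °C

8.925 °C


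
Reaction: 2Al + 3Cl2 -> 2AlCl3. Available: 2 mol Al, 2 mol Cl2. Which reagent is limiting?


Mole ratio available / coefficient:
  Al: 2/2 = 1.000
  Cl2: 2/3 = 0.667
Smaller ratio is limiting.

Cl2


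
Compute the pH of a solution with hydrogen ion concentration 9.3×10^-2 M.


pH = -log10([H+]) = -log10(9.3×10^-2)
= 2 - log10(9.3)
= 2 - 0.97
= 1.03

1.03


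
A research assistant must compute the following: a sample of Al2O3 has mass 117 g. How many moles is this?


M(Al2O3) = 101.96 g/mol
n = mass/M = 117/101.96 = 1.1475 mol

1.1475 mol


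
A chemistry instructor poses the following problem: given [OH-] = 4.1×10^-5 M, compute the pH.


pOH = -log10([OH-]) = -log10(4.1×10^-5)
= 5 - log10(4.1) = 4.39
pH = 14 - pOH = 14 - 4.39 = 9.61

9.61


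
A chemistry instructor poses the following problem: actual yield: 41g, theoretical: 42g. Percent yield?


% yield = actual/theoretical × 100
= 41/42 × 100
= 97.62%

97.62%


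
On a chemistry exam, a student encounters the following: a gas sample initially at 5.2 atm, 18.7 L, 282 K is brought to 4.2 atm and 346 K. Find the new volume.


P1V1/T1 = P2V2/T2
V2 = P1V1T2/(T1P2)
= 5.2×18.7×346/(282×4.2)
= 28.407 L

28.407 L


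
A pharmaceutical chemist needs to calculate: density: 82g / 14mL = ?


ρ = mass/volume
= 82/14
= 5.857 g/mL

5.857 g/mL


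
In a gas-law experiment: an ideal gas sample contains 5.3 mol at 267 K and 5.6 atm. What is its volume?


PV = nRT  (R = 0.08206 L·atm/(mol·K))
V = nRT/P = 5.3×0.08206×267/5.6
= 20.736 L

20.736 L


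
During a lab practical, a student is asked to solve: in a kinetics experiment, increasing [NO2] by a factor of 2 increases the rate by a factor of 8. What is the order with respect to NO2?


rate ∝ [NO2]^n
2^n = 8 → n = 3
Order in NO2: 3

3


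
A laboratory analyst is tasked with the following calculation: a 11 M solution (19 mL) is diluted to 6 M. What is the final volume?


C1V1 = C2V2
11 × 19 = 6 × V2
V2 = 209/6 = 34.83 mL

34.83 mL


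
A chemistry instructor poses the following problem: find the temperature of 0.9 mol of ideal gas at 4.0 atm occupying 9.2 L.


PV = nRT  (R = 0.08206 L·atm/(mol·K))
T = PV/(nR) = 4.0×9.2/(0.9×0.08206)
= 36.80/0.073854
= 498.28 K

498.28 K


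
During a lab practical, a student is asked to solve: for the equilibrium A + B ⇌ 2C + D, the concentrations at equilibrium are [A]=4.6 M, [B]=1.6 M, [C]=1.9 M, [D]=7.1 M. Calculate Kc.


Kc = [C]^2[D]/([A][B])
= (1.9^2 × 7.1^1)/(4.6^1 × 1.6^1)
= 25.631/7.36
= 3.482

3.482


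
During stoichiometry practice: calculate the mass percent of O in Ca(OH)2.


M(Ca(OH)2) = 1×40.08 + 2×16.0 + 2×1.008 = 74.096 g/mol
Mass of O = 2 × 16.0 = 32.00 g/mol
% O = 32.00/74.096 × 100 = 43.19%

43.19%


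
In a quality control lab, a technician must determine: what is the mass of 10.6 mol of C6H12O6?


M(C6H12O6) = 180.16 g/mol
mass = n × M = 10.6 × 180.16 = 1909.70 g

1909.70 g


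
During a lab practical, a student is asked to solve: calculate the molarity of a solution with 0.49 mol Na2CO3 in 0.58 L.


M = n/V = 0.49/0.58 = 0.845 mol/L

0.845 M


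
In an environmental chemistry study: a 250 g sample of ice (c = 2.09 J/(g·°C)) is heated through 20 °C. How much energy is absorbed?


q = mcΔT = 250 × 2.09 × 20
= 10450.00 J

10450.00 J


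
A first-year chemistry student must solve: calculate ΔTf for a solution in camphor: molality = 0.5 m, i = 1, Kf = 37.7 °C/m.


ΔTf = Kf × m × i
= 37.7 × 0.5 × 1
= 18.85 °C

18.85 °C


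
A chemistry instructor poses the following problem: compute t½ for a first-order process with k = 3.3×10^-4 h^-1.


t½ = ln2/k = 0.693147/(3.3×10^-4 h^-1)
= 2100 h

2100 h


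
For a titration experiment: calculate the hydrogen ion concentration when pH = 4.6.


[H+] = 10^(-pH) = 10^(-4.6)
= 2.51×10^-5 M

2.51×10^-5 M


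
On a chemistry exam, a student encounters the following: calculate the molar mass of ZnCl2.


M(ZnCl2) = 1×65.38 + 2×35.45
= 65.38 + 70.9
= 136.28 g/mol

136.28 g/mol


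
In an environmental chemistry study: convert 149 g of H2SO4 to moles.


M(H2SO4) = 98.09 g/mol
n = mass/M = 149/98.09 = 1.519 mol

1.519 mol


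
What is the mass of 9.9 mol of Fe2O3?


M(Fe2O3) = 159.7 g/mol
mass = n × M = 9.9 × 159.7 = 1581.03 g

1581.03 g


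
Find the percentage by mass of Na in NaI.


M(NaI) = 1×22.99 + 1×126.9 = 149.89 g/mol
Mass of Na = 1 × 22.99 = 22.99 g/mol
% Na = 22.99/149.89 × 100 = 15.34%

15.34%


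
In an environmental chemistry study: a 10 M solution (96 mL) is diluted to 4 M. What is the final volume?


C1V1 = C2V2
10 × 96 = 4 × V2
V2 = 960/4 = 240.0 mL

240.0 mL


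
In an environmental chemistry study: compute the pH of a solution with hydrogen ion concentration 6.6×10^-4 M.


pH = -log10([H+]) = -log10(6.6×10^-4)
= 4 - log10(6.6)
= 4 - 0.82
= 3.18

3.18


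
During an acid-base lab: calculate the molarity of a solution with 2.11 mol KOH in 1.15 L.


M = n/V = 2.11/1.15 = 1.835 mol/L

1.835 M


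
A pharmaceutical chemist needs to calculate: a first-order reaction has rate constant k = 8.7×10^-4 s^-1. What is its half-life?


t½ = ln2/k = 0.693147/(8.7×10^-4 s^-1)
= 796.7 s

796.7 s


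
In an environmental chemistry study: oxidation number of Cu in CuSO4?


Sulfate is -2, so Cu = +2
Oxidation number: +2

+2


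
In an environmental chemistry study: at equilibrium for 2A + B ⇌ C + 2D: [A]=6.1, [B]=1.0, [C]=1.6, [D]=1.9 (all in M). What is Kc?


Kc = [C][D]^2/([A]^2[B])
= (1.6^1 × 1.9^2)/(6.1^2 × 1.0^1)
= 5.776/37.21
= 0.1552

0.1552


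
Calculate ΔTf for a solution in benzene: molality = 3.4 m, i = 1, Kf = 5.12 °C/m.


ΔTf = Kf × m × i
= 5.12 × 3.4 × 1
= 17.408 °C

17.408 °C


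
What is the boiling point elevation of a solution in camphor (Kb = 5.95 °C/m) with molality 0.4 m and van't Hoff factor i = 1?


ΔTb = Kb × m × i
= 5.95 × 0.4 × 1
= 2.38 °C

2.38 °C


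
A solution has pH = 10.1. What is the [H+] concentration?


[H+] = 10^(-pH) = 10^(-10.1)
= 7.94×10^-11 M

7.94×10^-11 M


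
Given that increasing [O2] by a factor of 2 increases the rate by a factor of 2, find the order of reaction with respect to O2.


rate ∝ [O2]^n
2^n = 2 → n = 1
Order in O2: 1

1


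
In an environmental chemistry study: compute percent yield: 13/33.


% yield = actual/theoretical × 100
= 13/33 × 100
= 39.39%

39.39%


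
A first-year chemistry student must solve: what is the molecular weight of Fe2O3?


M(Fe2O3) = 2×55.85 + 3×16.0
= 111.7 + 48.0
= 159.7 g/mol

159.7 g/mol


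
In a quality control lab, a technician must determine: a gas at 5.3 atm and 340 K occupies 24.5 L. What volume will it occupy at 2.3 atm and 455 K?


P1V1/T1 = P2V2/T2
V2 = P1V1T2/(T1P2)
= 5.3×24.5×455/(340×2.3)
= 75.552 L

75.552 L


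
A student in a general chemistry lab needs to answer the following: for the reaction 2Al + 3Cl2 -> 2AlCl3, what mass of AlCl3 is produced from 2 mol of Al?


Mole ratio AlCl3:Al = 2:2
n(AlCl3) = 2 × 2/2 = 2.000 mol
mass = 2.000 × 133.33 = 266.66 g

266.66 g


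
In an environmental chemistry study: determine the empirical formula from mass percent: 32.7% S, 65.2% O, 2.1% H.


Assume 100 g sample. Moles of each element:
  S: 32.7/32.07 = 1.02 mol
  O: 65.2/16.0 = 4.075 mol
  H: 2.1/1.008 = 2.083 mol
Divide by smallest (1.02):
  S: 1.02/1.02 = 1.0
  O: 4.075/1.02 = 4.0
  H: 2.083/1.02 = 2.04
Empirical formula: H2SO4

H2SO4


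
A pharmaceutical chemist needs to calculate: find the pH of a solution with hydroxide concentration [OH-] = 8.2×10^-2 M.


pOH = -log10([OH-]) = -log10(8.2×10^-2)
= 2 - log10(8.2) = 1.09
pH = 14 - pOH = 14 - 1.09 = 12.91

12.91


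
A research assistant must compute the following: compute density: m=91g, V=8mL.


ρ = mass/volume
= 91/8
= 11.375 g/mL

11.375 g/mL


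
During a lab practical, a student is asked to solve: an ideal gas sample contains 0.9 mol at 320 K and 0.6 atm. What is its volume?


PV = nRT  (R = 0.08206 L·atm/(mol·K))
V = nRT/P = 0.9×0.08206×320/0.6
= 39.389 L

39.389 L


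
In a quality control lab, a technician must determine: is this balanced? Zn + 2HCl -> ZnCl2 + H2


Equation: Zn + 2HCl -> ZnCl2 + H2
Check atoms: Cl: 2=2, H: 2=2, Zn: 1=1
Balanced

Yes, balanced


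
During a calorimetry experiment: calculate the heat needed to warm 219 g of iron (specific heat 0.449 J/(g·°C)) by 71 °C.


q = mcΔT = 219 × 0.449 × 71
= 6981.50 J

6981.50 J


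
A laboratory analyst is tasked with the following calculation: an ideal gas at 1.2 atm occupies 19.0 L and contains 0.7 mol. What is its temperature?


PV = nRT  (R = 0.08206 L·atm/(mol·K))
T = PV/(nR) = 1.2×19.0/(0.7×0.08206)
= 22.80/0.057442
= 396.92 K

396.92 K


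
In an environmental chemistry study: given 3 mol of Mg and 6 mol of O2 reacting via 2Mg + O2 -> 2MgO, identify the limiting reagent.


Mole ratio available / coefficient:
  Mg: 3/2 = 1.500
  O2: 6/1 = 6.000
Smaller ratio is limiting.

Mg


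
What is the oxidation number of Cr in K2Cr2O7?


2(+1) + 2x + 7(-2) = 0, so x = +6
Oxidation number: +6

+6


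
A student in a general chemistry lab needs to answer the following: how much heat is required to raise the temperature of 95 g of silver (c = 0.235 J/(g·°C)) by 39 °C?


q = mcΔT = 95 × 0.235 × 39
= 870.68 J

870.68 J


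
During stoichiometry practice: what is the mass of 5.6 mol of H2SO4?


M(H2SO4) = 98.09 g/mol
mass = n × M = 5.6 × 98.09 = 549.30 g

549.30 g


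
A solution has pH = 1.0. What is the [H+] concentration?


[H+] = 10^(-pH) = 10^(-1.0)
= 1.0×10^-1 M

1.0×10^-1 M


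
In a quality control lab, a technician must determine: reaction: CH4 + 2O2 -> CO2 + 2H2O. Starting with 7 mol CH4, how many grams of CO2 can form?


Mole ratio CO2:CH4 = 1:1
n(CO2) = 7 × 1/1 = 7.000 mol
mass = 7.000 × 44.01 = 308.07 g

308.07 g


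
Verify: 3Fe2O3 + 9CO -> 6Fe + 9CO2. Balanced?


Equation: 3Fe2O3 + 9CO -> 6Fe + 9CO2
Check atoms: C: 9=9, Fe: 6=6, O: 18=18
Balanced

Yes, balanced


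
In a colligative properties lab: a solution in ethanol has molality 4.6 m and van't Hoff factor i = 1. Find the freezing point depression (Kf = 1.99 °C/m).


ΔTf = Kf × m × i
= 1.99 × 4.6 × 1
= 9.154 °C

9.154 °C


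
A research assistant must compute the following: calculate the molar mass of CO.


M(CO) = 1×12.01 + 1×16.0
= 12.01 + 16.0
= 28.01 g/mol

28.01 g/mol


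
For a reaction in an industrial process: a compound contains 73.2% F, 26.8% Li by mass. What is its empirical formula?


Assume 100 g sample. Moles of each element:
  F: 73.2/19.0 = 3.853 mol
  Li: 26.8/6.94 = 3.862 mol
Divide by smallest (3.853):
  F: 3.853/3.853 = 1.0
  Li: 3.862/3.853 = 1.0
Empirical formula: LiF

LiF


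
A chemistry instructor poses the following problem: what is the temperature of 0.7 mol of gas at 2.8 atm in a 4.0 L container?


PV = nRT  (R = 0.08206 L·atm/(mol·K))
T = PV/(nR) = 2.8×4.0/(0.7×0.08206)
= 11.20/0.057442
= 194.98 K

194.98 K


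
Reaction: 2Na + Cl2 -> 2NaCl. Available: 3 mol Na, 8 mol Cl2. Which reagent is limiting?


Mole ratio available / coefficient:
  Na: 3/2 = 1.500
  Cl2: 8/1 = 8.000
Smaller ratio is limiting.

Na


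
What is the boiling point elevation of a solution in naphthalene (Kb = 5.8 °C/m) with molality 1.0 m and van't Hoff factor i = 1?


ΔTb = Kb × m × i
= 5.8 × 1.0 × 1
= 5.8 °C

5.8 °C


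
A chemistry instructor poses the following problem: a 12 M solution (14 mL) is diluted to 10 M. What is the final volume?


C1V1 = C2V2
12 × 14 = 10 × V2
V2 = 168/10 = 16.8 mL

16.8 mL


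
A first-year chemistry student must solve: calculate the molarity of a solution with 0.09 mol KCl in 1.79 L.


M = n/V = 0.09/1.79 = 0.050 mol/L

0.050 M


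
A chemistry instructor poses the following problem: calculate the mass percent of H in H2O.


M(H2O) = 2×1.008 + 1×16.0 = 18.016 g/mol
Mass of H = 2 × 1.008 = 2.016 g/mol
% H = 2.016/18.016 × 100 = 11.19%

11.19%


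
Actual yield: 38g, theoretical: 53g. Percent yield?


% yield = actual/theoretical × 100
= 38/53 × 100
= 71.7%

71.7%


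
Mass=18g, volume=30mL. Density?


ρ = mass/volume
= 18/30
= 0.6 g/mL

0.6 g/mL


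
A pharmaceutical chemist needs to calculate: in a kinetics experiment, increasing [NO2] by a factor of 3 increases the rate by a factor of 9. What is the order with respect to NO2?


rate ∝ [NO2]^n
3^n = 9 → n = 2
Order in NO2: 2

2


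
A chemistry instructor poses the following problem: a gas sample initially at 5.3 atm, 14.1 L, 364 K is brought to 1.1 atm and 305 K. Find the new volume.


P1V1/T1 = P2V2/T2
V2 = P1V1T2/(T1P2)
= 5.3×14.1×305/(364×1.1)
= 56.925 L

56.925 L


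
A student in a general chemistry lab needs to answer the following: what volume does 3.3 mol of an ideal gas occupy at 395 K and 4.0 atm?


PV = nRT  (R = 0.08206 L·atm/(mol·K))
V = nRT/P = 3.3×0.08206×395/4.0
= 26.741 L

26.741 L


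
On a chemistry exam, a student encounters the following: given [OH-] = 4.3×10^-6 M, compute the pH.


pOH = -log10([OH-]) = -log10(4.3×10^-6)
= 6 - log10(4.3) = 5.37
pH = 14 - pOH = 14 - 5.37 = 8.63

8.63


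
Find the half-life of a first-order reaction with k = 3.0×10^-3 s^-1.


t½ = ln2/k = 0.693147/(3.0×10^-3 s^-1)
= 231.0 s

231.0 s


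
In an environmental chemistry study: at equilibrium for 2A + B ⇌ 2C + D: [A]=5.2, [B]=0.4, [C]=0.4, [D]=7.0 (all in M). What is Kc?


Kc = [C]^2[D]/([A]^2[B])
= (0.4^2 × 7.0^1)/(5.2^2 × 0.4^1)
= 1.12/10.816
= 0.1036

0.1036


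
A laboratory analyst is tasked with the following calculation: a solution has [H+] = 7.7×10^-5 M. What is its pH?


pH = -log10([H+]) = -log10(7.7×10^-5)
= 5 - log10(7.7)
= 5 - 0.89
= 4.11

4.11


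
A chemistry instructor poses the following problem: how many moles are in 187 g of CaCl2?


M(CaCl2) = 110.98 g/mol
n = mass/M = 187/110.98 = 1.685 mol

1.685 mol


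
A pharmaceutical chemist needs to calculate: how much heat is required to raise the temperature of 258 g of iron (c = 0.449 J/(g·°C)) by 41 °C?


q = mcΔT = 258 × 0.449 × 41
= 4749.52 J

4749.52 J


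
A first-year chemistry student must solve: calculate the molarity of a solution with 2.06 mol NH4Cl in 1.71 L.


M = n/V = 2.06/1.71 = 1.205 mol/L

1.205 M


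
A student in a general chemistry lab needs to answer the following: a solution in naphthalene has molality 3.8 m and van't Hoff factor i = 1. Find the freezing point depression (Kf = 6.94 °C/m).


ΔTf = Kf × m × i
= 6.94 × 3.8 × 1
= 26.372 °C

26.372 °C


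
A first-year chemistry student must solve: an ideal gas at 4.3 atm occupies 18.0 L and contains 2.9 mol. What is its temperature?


PV = nRT  (R = 0.08206 L·atm/(mol·K))
T = PV/(nR) = 4.3×18.0/(2.9×0.08206)
= 77.40/0.237974
= 325.25 K

325.25 K


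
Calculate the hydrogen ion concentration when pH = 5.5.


[H+] = 10^(-pH) = 10^(-5.5)
= 3.16×10^-6 M

3.16×10^-6 M


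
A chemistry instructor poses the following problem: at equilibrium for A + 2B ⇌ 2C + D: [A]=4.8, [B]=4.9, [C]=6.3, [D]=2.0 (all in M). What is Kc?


Kc = [C]^2[D]/([A][B]^2)
= (6.3^2 × 2.0^1)/(4.8^1 × 4.9^2)
= 79.38/115.248
= 0.6888

0.6888


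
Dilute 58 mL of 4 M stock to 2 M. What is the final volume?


C1V1 = C2V2
4 × 58 = 2 × V2
V2 = 232/2 = 116.0 mL

116.0 mL


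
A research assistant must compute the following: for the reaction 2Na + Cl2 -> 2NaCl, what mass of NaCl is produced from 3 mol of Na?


Mole ratio NaCl:Na = 2:2
n(NaCl) = 3 × 2/2 = 3.000 mol
mass = 3.000 × 58.44 = 175.32 g

175.32 g


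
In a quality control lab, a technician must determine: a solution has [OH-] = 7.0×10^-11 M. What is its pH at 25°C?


pOH = -log10([OH-]) = -log10(7.0×10^-11)
= 11 - log10(7.0) = 10.15
pH = 14 - pOH = 14 - 10.15 = 3.85

3.85


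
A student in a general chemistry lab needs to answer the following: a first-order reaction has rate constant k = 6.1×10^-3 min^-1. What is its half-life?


t½ = ln2/k = 0.693147/(6.1×10^-3 min^-1)
= 113.6 min

113.6 min


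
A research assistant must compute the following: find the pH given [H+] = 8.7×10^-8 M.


pH = -log10([H+]) = -log10(8.7×10^-8)
= 8 - log10(8.7)
= 8 - 0.94
= 7.06

7.06


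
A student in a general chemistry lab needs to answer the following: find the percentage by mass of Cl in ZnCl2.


M(ZnCl2) = 1×65.38 + 2×35.45 = 136.28 g/mol
Mass of Cl = 2 × 35.45 = 70.90 g/mol
% Cl = 70.90/136.28 × 100 = 52.03%

52.03%


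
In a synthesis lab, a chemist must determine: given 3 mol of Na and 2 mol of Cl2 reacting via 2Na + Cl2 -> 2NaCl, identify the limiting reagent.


Mole ratio available / coefficient:
  Na: 3/2 = 1.500
  Cl2: 2/1 = 2.000
Smaller ratio is limiting.

Na


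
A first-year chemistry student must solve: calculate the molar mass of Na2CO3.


M(Na2CO3) = 2×22.99 + 1×12.01 + 3×16.0
= 45.98 + 12.01 + 48.0
= 105.99 g/mol

105.99 g/mol


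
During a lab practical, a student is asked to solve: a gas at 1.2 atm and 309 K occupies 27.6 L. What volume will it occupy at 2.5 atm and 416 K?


P1V1/T1 = P2V2/T2
V2 = P1V1T2/(T1P2)
= 1.2×27.6×416/(309×2.5)
= 17.835 L

17.835 L


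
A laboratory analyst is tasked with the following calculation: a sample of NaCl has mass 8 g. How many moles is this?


M(NaCl) = 58.44 g/mol
n = mass/M = 8/58.44 = 0.1369 mol

0.1369 mol


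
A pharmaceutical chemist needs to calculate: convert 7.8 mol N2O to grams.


M(N2O) = 44.02 g/mol
mass = n × M = 7.8 × 44.02 = 343.36 g

343.36 g


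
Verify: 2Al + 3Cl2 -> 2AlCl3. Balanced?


Equation: 2Al + 3Cl2 -> 2AlCl3
Check atoms: Al: 2=2, Cl: 6=6
Balanced

Yes, balanced


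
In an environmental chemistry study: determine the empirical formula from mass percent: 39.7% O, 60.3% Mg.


Assume 100 g sample. Moles of each element:
  O: 39.7/16.0 = 2.481 mol
  Mg: 60.3/24.31 = 2.48 mol
Divide by smallest (2.48):
  O: 2.481/2.48 = 1.0
  Mg: 2.48/2.48 = 1.0
Empirical formula: MgO

MgO
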